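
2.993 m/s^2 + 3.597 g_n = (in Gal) 2.993 m/s^2 is already in m/s^2. 1 g_n = 9.80665 m/s^2, so 3.597 g_n = 3.597 * 9.80665 = 35.27452 m/s^2. Sum: 2.993 + 35.27452 = 38.26752 m/s^2. 1 Gal = 0.01 m/s^2, so 38.26752 m/s^2 = 38.26752 / 0.01 = 3826.752 Gal ≈ 3827 Gal (4 s.f.). Final answer: 3827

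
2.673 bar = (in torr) 1 bar = 100000 Pa, so 2.673 bar = 2.673 * 100000 = 267300 Pa. 1 torr = 133.32237 Pa, so 267300 Pa = 267300 / 133.32237 = 2004.9149 torr ≈ 2005 torr (4 s.f.). Final answer: 2005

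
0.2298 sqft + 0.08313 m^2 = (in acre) 2.582e-05. Check: 1 sqft = 0.09290304 m^2, so 0.2298 sqft = 0.2298 * 0.09290304 = 0.021349119 m^2. 0.08313 m^2 is already in m^2. Sum: 0.021349119 + 0.08313 = 0.10447912 m^2. 1 acre = 4046.8564 m^2, so 0.10447912 m^2 = 0.10447912 / 4046.8564 = 2.5817352e-05 acre ≈ 2.582e-05 acre (4 s.f.).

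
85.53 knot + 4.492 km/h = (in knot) 87.96. Check: 1 knot = 0.51444444 m/s, so 85.53 knot = 85.53 * 0.51444444 = 44.000433 m/s. 1 km/h = 0.27777778 m/s, so 4.492 km/h = 4.492 * 0.27777778 = 1.2477778 m/s. Sum: 44.000433 + 1.2477778 = 45.248211 m/s. 1 knot = 0.51444444 m/s, so 45.248211 m/s = 45.248211 / 0.51444444 = 87.955486 knot ≈ 87.96 knot (4 s.f.).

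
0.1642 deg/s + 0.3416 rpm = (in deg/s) 2.214. Check: 1 deg/s = 0.017453293 rad/s, so 0.1642 deg/s = 0.1642 * 0.017453293 = 0.0028658306 rad/s. 1 rpm = 0.10471976 rad/s, so 0.3416 rpm = 0.3416 * 0.10471976 = 0.035772268 rad/s. Sum: 0.0028658306 + 0.035772268 = 0.038638099 rad/s. 1 deg/s = 0.017453293 rad/s, so 0.038638099 rad/s = 0.038638099 / 0.017453293 = 2.2138 deg/s ≈ 2.214 deg/s (4 s.f.).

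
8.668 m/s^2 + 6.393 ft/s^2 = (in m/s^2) 10.62. Check: 8.668 m/s^2 is already in m/s^2. 1 ft/s^2 = 0.3048 m/s^2, so 6.393 ft/s^2 = 6.393 * 0.3048 = 1.9485864 m/s^2. Sum: 8.668 + 1.9485864 = 10.616586 m/s^2. Result: 10.616586 m/s^2 ≈ 10.62 m/s^2 (4 s.f.).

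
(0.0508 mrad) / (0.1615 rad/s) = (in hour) 1 mrad = 0.001 rad, so 0.0508 mrad = 0.0508 * 0.001 = 5.08e-05 rad. 0.1615 rad/s is already in rad/s. Combine: 5.08e-05 rad / 0.1615 rad/s = 0.00031455108 s. 1 hour = 3600 s, so 0.00031455108 s = 0.00031455108 / 3600 = 8.7375301e-08 hour ≈ 8.738e-08 hour (4 s.f.). Final answer: 8.738e-08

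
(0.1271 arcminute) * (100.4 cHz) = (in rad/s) 3.712e-05. Check: 1 arcminute = 0.00029088821 rad, so 0.1271 arcminute = 0.1271 * 0.00029088821 = 3.6971891e-05 rad. 1 cHz = 0.01 Hz, so 100.4 cHz = 100.4 * 0.01 = 1.004 Hz. Combine: 3.6971891e-05 rad * 1.004 Hz = 3.7119779e-05 rad/s. Result: 3.7119779e-05 rad/s ≈ 3.712e-05 rad/s (4 s.f.).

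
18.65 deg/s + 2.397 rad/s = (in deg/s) 156. Check: 1 deg/s = 0.017453293 rad/s, so 18.65 deg/s = 18.65 * 0.017453293 = 0.32550391 rad/s. 2.397 rad/s is already in rad/s. Sum: 0.32550391 + 2.397 = 2.7225039 rad/s. 1 deg/s = 0.017453293 rad/s, so 2.7225039 rad/s = 2.7225039 / 0.017453293 = 155.98798 deg/s ≈ 156 deg/s (4 s.f.).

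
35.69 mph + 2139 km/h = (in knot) 1 mph = 0.44704 m/s, so 35.69 mph = 35.69 * 0.44704 = 15.954858 m/s. 1 km/h = 0.27777778 m/s, so 2139 km/h = 2139 * 0.27777778 = 594.16667 m/s. Sum: 15.954858 + 594.16667 = 610.12152 m/s. 1 knot = 0.51444444 m/s, so 610.12152 m/s = 610.12152 / 0.51444444 = 1185.9814 knot ≈ 1186 knot (4 s.f.). Final answer: 1186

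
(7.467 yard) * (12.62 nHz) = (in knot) 1 yard = 0.9144 m, so 7.467 yard = 7.467 * 0.9144 = 6.8278248 m. 1 nHz = 1e-09 Hz, so 12.62 nHz = 12.62 * 1e-09 = 1.262e-08 Hz. Combine: 6.8278248 m * 1.262e-08 Hz = 8.6167149e-08 m/s. 1 knot = 0.51444444 m/s, so 8.6167149e-08 m/s = 8.6167149e-08 / 0.51444444 = 1.6749554e-07 knot ≈ 1.675e-07 knot (4 s.f.). Final answer: 1.675e-07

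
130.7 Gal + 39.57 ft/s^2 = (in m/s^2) 13.37. Check: 1 Gal = 0.01 m/s^2, so 130.7 Gal = 130.7 * 0.01 = 1.307 m/s^2. 1 ft/s^2 = 0.3048 m/s^2, so 39.57 ft/s^2 = 39.57 * 0.3048 = 12.060936 m/s^2. Sum: 1.307 + 12.060936 = 13.367936 m/s^2. Result: 13.367936 m/s^2 ≈ 13.37 m/s^2 (4 s.f.).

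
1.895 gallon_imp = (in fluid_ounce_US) 291.3. Check: 1 gallon_imp = 0.00454609 m^3, so 1.895 gallon_imp = 1.895 * 0.00454609 = 0.0086148406 m^3. 1 fluid_ounce_US = 2.957353e-05 m^3, so 0.0086148406 m^3 = 0.0086148406 / 2.957353e-05 = 291.30241 fluid_ounce_US ≈ 291.3 fluid_ounce_US (4 s.f.).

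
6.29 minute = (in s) 1 minute = 60 s, so 6.29 minute = 6.29 * 60 = 377.4 s. Result: 377.4 s. Final answer: 377.4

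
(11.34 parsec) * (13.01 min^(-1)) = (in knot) 1 parsec = 3.0856776e+16 m, so 11.34 parsec = 11.34 * 3.0856776e+16 = 3.4991584e+17 m. 1 min^(-1) = 0.016666667 Hz, so 13.01 min^(-1) = 13.01 * 0.016666667 = 0.21683333 Hz. Combine: 3.4991584e+17 m * 0.21683333 Hz = 7.5873417e+16 m/s. 1 knot = 0.51444444 m/s, so 7.5873417e+16 m/s = 7.5873417e+16 / 0.51444444 = 1.4748612e+17 knot ≈ 1.475e+17 knot (4 s.f.). Final answer: 1.475e+17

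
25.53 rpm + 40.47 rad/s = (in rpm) 1 rpm = 0.10471976 rad/s, so 25.53 rpm = 25.53 * 0.10471976 = 2.6734953 rad/s. 40.47 rad/s is already in rad/s. Sum: 2.6734953 + 40.47 = 43.143495 rad/s. 1 rpm = 0.10471976 rad/s, so 43.143495 rad/s = 43.143495 / 0.10471976 = 411.99003 rpm ≈ 412 rpm (4 s.f.). Final answer: 412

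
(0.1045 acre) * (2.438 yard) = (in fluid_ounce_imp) 1 acre = 4046.8564 m^2, so 0.1045 acre = 0.1045 * 4046.8564 = 422.8965 m^2. 1 yard = 0.9144 m, so 2.438 yard = 2.438 * 0.9144 = 2.2293072 m. Combine: 422.8965 m^2 * 2.2293072 m = 942.7662 m^3. 1 fluid_ounce_imp = 2.8413063e-05 m^3, so 942.7662 m^3 = 942.7662 / 2.8413063e-05 = 33180732 fluid_ounce_imp ≈ 3.318e+07 fluid_ounce_imp (4 s.f.). Final answer: 3.318e+07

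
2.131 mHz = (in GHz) 2.131e-12. Check: 1 mHz = 0.001 Hz, so 2.131 mHz = 2.131 * 0.001 = 0.002131 Hz. 1 GHz = 1e+09 Hz, so 0.002131 Hz = 0.002131 / 1e+09 = 2.131e-12 GHz.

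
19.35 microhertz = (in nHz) 1.935e+04. Check: 1 microhertz = 1e-06 Hz, so 19.35 microhertz = 19.35 * 1e-06 = 1.935e-05 Hz. 1 nHz = 1e-09 Hz, so 1.935e-05 Hz = 1.935e-05 / 1e-09 = 19350 nHz ≈ 1.935e+04 nHz (4 s.f.).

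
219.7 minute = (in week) 0.0218. Check: 1 minute = 60 s, so 219.7 minute = 219.7 * 60 = 13182 s. 1 week = 604800 s, so 13182 s = 13182 / 604800 = 0.021795635 week ≈ 0.0218 week (4 s.f.).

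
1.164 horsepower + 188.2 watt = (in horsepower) 1.416. Check: 1 horsepower = 745.69987 W, so 1.164 horsepower = 1.164 * 745.69987 = 867.99465 W. 188.2 watt = 188.2 W. Sum: 867.99465 + 188.2 = 1056.1947 W. 1 horsepower = 745.69987 W, so 1056.1947 W = 1056.1947 / 745.69987 = 1.4163804 horsepower ≈ 1.416 horsepower (4 s.f.).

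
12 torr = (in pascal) 1600. Check: 1 torr = 133.32237 Pa, so 12 torr = 12 * 133.32237 = 1599.8684 Pa. 1599.8684 Pa = 1599.8684 pascal ≈ 1600 pascal (4 s.f.).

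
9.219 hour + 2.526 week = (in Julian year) 0.04946. Check: 1 hour = 3600 s, so 9.219 hour = 9.219 * 3600 = 33188.4 s. 1 week = 604800 s, so 2.526 week = 2.526 * 604800 = 1527724.8 s. Sum: 33188.4 + 1527724.8 = 1560913.2 s. 1 Julian year = 31557600 s, so 1560913.2 s = 1560913.2 / 31557600 = 0.049462355 Julian year ≈ 0.04946 Julian year (4 s.f.).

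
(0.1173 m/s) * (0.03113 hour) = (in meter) 13.15. Check: 0.1173 m/s is already in m/s. 1 hour = 3600 s, so 0.03113 hour = 0.03113 * 3600 = 112.068 s. Combine: 0.1173 m/s * 112.068 s = 13.145576 m. 13.145576 m = 13.145576 meter ≈ 13.15 meter (4 s.f.).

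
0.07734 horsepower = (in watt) 57.67. Check: 1 horsepower = 745.69987 W, so 0.07734 horsepower = 0.07734 * 745.69987 = 57.672428 W. 57.672428 W = 57.672428 watt ≈ 57.67 watt (4 s.f.).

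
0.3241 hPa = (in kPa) 1 hPa = 100 Pa, so 0.3241 hPa = 0.3241 * 100 = 32.41 Pa. 1 kPa = 1000 Pa, so 32.41 Pa = 32.41 / 1000 = 0.03241 kPa. Final answer: 0.03241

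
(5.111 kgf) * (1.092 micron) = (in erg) 1 kgf = 9.80665 N, so 5.111 kgf = 5.111 * 9.80665 = 50.121788 N. 1 micron = 1e-06 m, so 1.092 micron = 1.092 * 1e-06 = 1.092e-06 m. Combine: 50.121788 N * 1.092e-06 m = 5.4732993e-05 J. 1 erg = 1e-07 J, so 5.4732993e-05 J = 5.4732993e-05 / 1e-07 = 547.32993 erg ≈ 547.3 erg (4 s.f.). Final answer: 547.3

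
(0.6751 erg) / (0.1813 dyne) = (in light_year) 3.936e-18. Check: 1 erg = 1e-07 J, so 0.6751 erg = 0.6751 * 1e-07 = 6.751e-08 J. 1 dyne = 1e-05 N, so 0.1813 dyne = 0.1813 * 1e-05 = 1.813e-06 N. Combine: 6.751e-08 J / 1.813e-06 N = 0.037236624 m. 1 light_year = 9.4607305e+15 m, so 0.037236624 m = 0.037236624 / 9.4607305e+15 = 3.9359143e-18 light_year ≈ 3.936e-18 light_year (4 s.f.).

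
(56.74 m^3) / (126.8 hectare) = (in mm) 0.04475. Check: 56.74 m^3 is already in m^3. 1 hectare = 10000 m^2, so 126.8 hectare = 126.8 * 10000 = 1268000 m^2. Combine: 56.74 m^3 / 1268000 m^2 = 4.4747634e-05 m. 1 mm = 0.001 m, so 4.4747634e-05 m = 4.4747634e-05 / 0.001 = 0.044747634 mm ≈ 0.04475 mm (4 s.f.).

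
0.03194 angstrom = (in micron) 3.194e-06. Check: 1 angstrom = 1e-10 m, so 0.03194 angstrom = 0.03194 * 1e-10 = 3.194e-12 m. 1 micron = 1e-06 m, so 3.194e-12 m = 3.194e-12 / 1e-06 = 3.194e-06 micron.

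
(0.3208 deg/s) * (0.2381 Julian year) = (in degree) 1 deg/s = 0.017453293 rad/s, so 0.3208 deg/s = 0.3208 * 0.017453293 = 0.0055990162 rad/s. 1 Julian year = 31557600 s, so 0.2381 Julian year = 0.2381 * 31557600 = 7513864.6 s. Combine: 0.0055990162 rad/s * 7513864.6 s = 42070.25 rad. 1 degree = 0.017453293 rad, so 42070.25 rad = 42070.25 / 0.017453293 = 2410447.8 degree ≈ 2.41e+06 degree (4 s.f.). Final answer: 2.41e+06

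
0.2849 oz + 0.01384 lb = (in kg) 0.01435. Check: 1 oz = 0.028349523 kg, so 0.2849 oz = 0.2849 * 0.028349523 = 0.0080767791 kg. 1 lb = 0.45359237 kg, so 0.01384 lb = 0.01384 * 0.45359237 = 0.0062777184 kg. Sum: 0.0080767791 + 0.0062777184 = 0.014354498 kg. Result: 0.014354498 kg ≈ 0.01435 kg (4 s.f.).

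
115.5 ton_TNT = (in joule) 4.833e+11. Check: 1 ton_TNT = 4.184e+09 J, so 115.5 ton_TNT = 115.5 * 4.184e+09 = 4.83252e+11 J. 4.83252e+11 J = 4.83252e+11 joule ≈ 4.833e+11 joule (4 s.f.).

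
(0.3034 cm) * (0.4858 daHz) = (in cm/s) 1 cm = 0.01 m, so 0.3034 cm = 0.3034 * 0.01 = 0.003034 m. 1 daHz = 10 Hz, so 0.4858 daHz = 0.4858 * 10 = 4.858 Hz. Combine: 0.003034 m * 4.858 Hz = 0.014739172 m/s. 1 cm/s = 0.01 m/s, so 0.014739172 m/s = 0.014739172 / 0.01 = 1.4739172 cm/s ≈ 1.474 cm/s (4 s.f.). Final answer: 1.474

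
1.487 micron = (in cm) 0.0001487. Check: 1 micron = 1e-06 m, so 1.487 micron = 1.487 * 1e-06 = 1.487e-06 m. 1 cm = 0.01 m, so 1.487e-06 m = 1.487e-06 / 0.01 = 0.0001487 cm.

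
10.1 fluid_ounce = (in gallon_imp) 1 fluid_ounce = 2.957353e-05 m^3, so 10.1 fluid_ounce = 10.1 * 2.957353e-05 = 0.00029869265 m^3. 1 gallon_imp = 0.00454609 m^3, so 0.00029869265 m^3 = 0.00029869265 / 0.00454609 = 0.065703197 gallon_imp ≈ 0.0657 gallon_imp (4 s.f.). Final answer: 0.0657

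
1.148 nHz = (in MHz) 1 nHz = 1e-09 Hz, so 1.148 nHz = 1.148 * 1e-09 = 1.148e-09 Hz. 1 MHz = 1000000 Hz, so 1.148e-09 Hz = 1.148e-09 / 1000000 = 1.148e-15 MHz. Final answer: 1.148e-15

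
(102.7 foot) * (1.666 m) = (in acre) 1 foot = 0.3048 m, so 102.7 foot = 102.7 * 0.3048 = 31.30296 m. 1.666 m is already in m. Combine: 31.30296 m * 1.666 m = 52.150731 m^2. 1 acre = 4046.8564 m^2, so 52.150731 m^2 = 52.150731 / 4046.8564 = 0.012886726 acre ≈ 0.01289 acre (4 s.f.). Final answer: 0.01289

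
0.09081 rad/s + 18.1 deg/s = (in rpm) 0.09081 rad/s is already in rad/s. 1 deg/s = 0.017453293 rad/s, so 18.1 deg/s = 18.1 * 0.017453293 = 0.31590459 rad/s. Sum: 0.09081 + 0.31590459 = 0.40671459 rad/s. 1 rpm = 0.10471976 rad/s, so 0.40671459 rad/s = 0.40671459 / 0.10471976 = 3.8838383 rpm ≈ 3.884 rpm (4 s.f.). Final answer: 3.884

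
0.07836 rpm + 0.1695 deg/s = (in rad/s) 1 rpm = 0.10471976 rad/s, so 0.07836 rpm = 0.07836 * 0.10471976 = 0.00820584 rad/s. 1 deg/s = 0.017453293 rad/s, so 0.1695 deg/s = 0.1695 * 0.017453293 = 0.0029583331 rad/s. Sum: 0.00820584 + 0.0029583331 = 0.011164173 rad/s. Result: 0.011164173 rad/s ≈ 0.01116 rad/s (4 s.f.). Final answer: 0.01116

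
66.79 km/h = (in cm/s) 1 km/h = 0.27777778 m/s, so 66.79 km/h = 66.79 * 0.27777778 = 18.552778 m/s. 1 cm/s = 0.01 m/s, so 18.552778 m/s = 18.552778 / 0.01 = 1855.2778 cm/s ≈ 1855 cm/s (4 s.f.). Final answer: 1855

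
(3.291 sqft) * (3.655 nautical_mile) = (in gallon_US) 1 sqft = 0.09290304 m^2, so 3.291 sqft = 3.291 * 0.09290304 = 0.3057439 m^2. 1 nautical_mile = 1852 m, so 3.655 nautical_mile = 3.655 * 1852 = 6769.06 m. Combine: 0.3057439 m^2 * 6769.06 m = 2069.5988 m^3. 1 gallon_US = 0.0037854118 m^3, so 2069.5988 m^3 = 2069.5988 / 0.0037854118 = 546730.17 gallon_US ≈ 5.467e+05 gallon_US (4 s.f.). Final answer: 5.467e+05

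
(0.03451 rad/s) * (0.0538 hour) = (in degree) 383. Check: 0.03451 rad/s is already in rad/s. 1 hour = 3600 s, so 0.0538 hour = 0.0538 * 3600 = 193.68 s. Combine: 0.03451 rad/s * 193.68 s = 6.6838968 rad. 1 degree = 0.017453293 rad, so 6.6838968 rad = 6.6838968 / 0.017453293 = 382.95908 degree ≈ 383 degree (4 s.f.).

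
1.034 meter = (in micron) 1.034e+06. Check: 1.034 meter = 1.034 m. 1 micron = 1e-06 m, so 1.034 m = 1.034 / 1e-06 = 1034000 micron ≈ 1.034e+06 micron (4 s.f.).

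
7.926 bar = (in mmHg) 1 bar = 100000 Pa, so 7.926 bar = 7.926 * 100000 = 792600 Pa. 1 mmHg = 133.32237 Pa, so 792600 Pa = 792600 / 133.32237 = 5944.9889 mmHg ≈ 5945 mmHg (4 s.f.). Final answer: 5945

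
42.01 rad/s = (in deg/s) 2407. Check: 1 deg/s = 0.017453293 rad/s, so 42.01 rad/s = 42.01 / 0.017453293 = 2406.9957 deg/s ≈ 2407 deg/s (4 s.f.).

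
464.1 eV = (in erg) 1 eV = 1.6021766e-19 J, so 464.1 eV = 464.1 * 1.6021766e-19 = 7.4357018e-17 J. 1 erg = 1e-07 J, so 7.4357018e-17 J = 7.4357018e-17 / 1e-07 = 7.4357018e-10 erg ≈ 7.436e-10 erg (4 s.f.). Final answer: 7.436e-10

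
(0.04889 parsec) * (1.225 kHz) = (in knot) 1 parsec = 3.0856776e+16 m, so 0.04889 parsec = 0.04889 * 3.0856776e+16 = 1.5085878e+15 m. 1 kHz = 1000 Hz, so 1.225 kHz = 1.225 * 1000 = 1225 Hz. Combine: 1.5085878e+15 m * 1225 Hz = 1.84802e+18 m/s. 1 knot = 0.51444444 m/s, so 1.84802e+18 m/s = 1.84802e+18 / 0.51444444 = 3.5922635e+18 knot ≈ 3.592e+18 knot (4 s.f.). Final answer: 3.592e+18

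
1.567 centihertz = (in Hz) 0.01567. Check: 1 centihertz = 0.01 Hz, so 1.567 centihertz = 1.567 * 0.01 = 0.01567 Hz. Result: 0.01567 Hz.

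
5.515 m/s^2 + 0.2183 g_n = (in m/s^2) 5.515 m/s^2 is already in m/s^2. 1 g_n = 9.80665 m/s^2, so 0.2183 g_n = 0.2183 * 9.80665 = 2.1407917 m/s^2. Sum: 5.515 + 2.1407917 = 7.6557917 m/s^2. Result: 7.6557917 m/s^2 ≈ 7.656 m/s^2 (4 s.f.). Final answer: 7.656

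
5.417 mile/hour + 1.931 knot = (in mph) 7.639. Check: 1 mile/hour = 0.44704 m/s, so 5.417 mile/hour = 5.417 * 0.44704 = 2.4216157 m/s. 1 knot = 0.51444444 m/s, so 1.931 knot = 1.931 * 0.51444444 = 0.99339222 m/s. Sum: 2.4216157 + 0.99339222 = 3.4150079 m/s. 1 mph = 0.44704 m/s, so 3.4150079 m/s = 3.4150079 / 0.44704 = 7.6391551 mph ≈ 7.639 mph (4 s.f.).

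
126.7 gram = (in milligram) 1.267e+05. Check: 1 gram = 0.001 kg, so 126.7 gram = 126.7 * 0.001 = 0.1267 kg. 1 milligram = 1e-06 kg, so 0.1267 kg = 0.1267 / 1e-06 = 126700 milligram ≈ 1.267e+05 milligram (4 s.f.).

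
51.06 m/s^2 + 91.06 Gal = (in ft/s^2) 51.06 m/s^2 is already in m/s^2. 1 Gal = 0.01 m/s^2, so 91.06 Gal = 91.06 * 0.01 = 0.9106 m/s^2. Sum: 51.06 + 0.9106 = 51.9706 m/s^2. 1 ft/s^2 = 0.3048 m/s^2, so 51.9706 m/s^2 = 51.9706 / 0.3048 = 170.50722 ft/s^2 ≈ 170.5 ft/s^2 (4 s.f.). Final answer: 170.5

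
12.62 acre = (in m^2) 1 acre = 4046.8564 m^2, so 12.62 acre = 12.62 * 4046.8564 = 51071.328 m^2. Result: 51071.328 m^2 ≈ 5.107e+04 m^2 (4 s.f.). Final answer: 5.107e+04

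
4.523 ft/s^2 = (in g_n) 0.1406. Check: 1 ft/s^2 = 0.3048 m/s^2, so 4.523 ft/s^2 = 4.523 * 0.3048 = 1.3786104 m/s^2. 1 g_n = 9.80665 m/s^2, so 1.3786104 m/s^2 = 1.3786104 / 9.80665 = 0.14057914 g_n ≈ 0.1406 g_n (4 s.f.).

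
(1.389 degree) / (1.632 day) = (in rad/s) 1 degree = 0.017453293 rad, so 1.389 degree = 1.389 * 0.017453293 = 0.024242623 rad. 1 day = 86400 s, so 1.632 day = 1.632 * 86400 = 141004.8 s. Combine: 0.024242623 rad / 141004.8 s = 1.7192765e-07 rad/s. Result: 1.7192765e-07 rad/s ≈ 1.719e-07 rad/s (4 s.f.). Final answer: 1.719e-07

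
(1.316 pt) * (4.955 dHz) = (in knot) 1 pt = 0.00035277778 m, so 1.316 pt = 1.316 * 0.00035277778 = 0.00046425556 m. 1 dHz = 0.1 Hz, so 4.955 dHz = 4.955 * 0.1 = 0.4955 Hz. Combine: 0.00046425556 m * 0.4955 Hz = 0.00023003863 m/s. 1 knot = 0.51444444 m/s, so 0.00023003863 m/s = 0.00023003863 / 0.51444444 = 0.00044715932 knot ≈ 0.0004472 knot (4 s.f.). Final answer: 0.0004472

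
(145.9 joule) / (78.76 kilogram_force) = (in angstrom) 145.9 joule = 145.9 J. 1 kilogram_force = 9.80665 N, so 78.76 kilogram_force = 78.76 * 9.80665 = 772.37175 N. Combine: 145.9 J / 772.37175 N = 0.18889867 m. 1 angstrom = 1e-10 m, so 0.18889867 m = 0.18889867 / 1e-10 = 1.8889867e+09 angstrom ≈ 1.889e+09 angstrom (4 s.f.). Final answer: 1.889e+09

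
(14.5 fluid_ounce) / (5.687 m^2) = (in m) 7.54e-05. Check: 1 fluid_ounce = 2.957353e-05 m^3, so 14.5 fluid_ounce = 14.5 * 2.957353e-05 = 0.00042881618 m^3. 5.687 m^2 is already in m^2. Combine: 0.00042881618 m^3 / 5.687 m^2 = 7.540288e-05 m. Result: 7.540288e-05 m ≈ 7.54e-05 m (4 s.f.).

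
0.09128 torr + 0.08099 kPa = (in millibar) 1 torr = 133.32237 Pa, so 0.09128 torr = 0.09128 * 133.32237 = 12.169666 Pa. 1 kPa = 1000 Pa, so 0.08099 kPa = 0.08099 * 1000 = 80.99 Pa. Sum: 12.169666 + 80.99 = 93.159666 Pa. 1 millibar = 100 Pa, so 93.159666 Pa = 93.159666 / 100 = 0.93159666 millibar ≈ 0.9316 millibar (4 s.f.). Final answer: 0.9316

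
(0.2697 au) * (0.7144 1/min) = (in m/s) 1 au = 1.4959787e+11 m, so 0.2697 au = 0.2697 * 1.4959787e+11 = 4.0346546e+10 m. 1 1/min = 0.016666667 Hz, so 0.7144 1/min = 0.7144 * 0.016666667 = 0.011906667 Hz. Combine: 4.0346546e+10 m * 0.011906667 Hz = 4.8039287e+08 m/s. Result: 4.8039287e+08 m/s ≈ 4.804e+08 m/s (4 s.f.). Final answer: 4.804e+08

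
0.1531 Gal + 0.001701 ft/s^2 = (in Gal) 1 Gal = 0.01 m/s^2, so 0.1531 Gal = 0.1531 * 0.01 = 0.001531 m/s^2. 1 ft/s^2 = 0.3048 m/s^2, so 0.001701 ft/s^2 = 0.001701 * 0.3048 = 0.0005184648 m/s^2. Sum: 0.001531 + 0.0005184648 = 0.0020494648 m/s^2. 1 Gal = 0.01 m/s^2, so 0.0020494648 m/s^2 = 0.0020494648 / 0.01 = 0.20494648 Gal ≈ 0.2049 Gal (4 s.f.). Final answer: 0.2049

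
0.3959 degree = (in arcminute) 23.75. Check: 1 degree = 0.017453293 rad, so 0.3959 degree = 0.3959 * 0.017453293 = 0.0069097585 rad. 1 arcminute = 0.00029088821 rad, so 0.0069097585 rad = 0.0069097585 / 0.00029088821 = 23.754 arcminute ≈ 23.75 arcminute (4 s.f.).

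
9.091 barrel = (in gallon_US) 1 barrel = 0.15898729 m^3, so 9.091 barrel = 9.091 * 0.15898729 = 1.4453535 m^3. 1 gallon_US = 0.0037854118 m^3, so 1.4453535 m^3 = 1.4453535 / 0.0037854118 = 381.822 gallon_US ≈ 381.8 gallon_US (4 s.f.). Final answer: 381.8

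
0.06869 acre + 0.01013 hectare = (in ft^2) 1 acre = 4046.8564 m^2, so 0.06869 acre = 0.06869 * 4046.8564 = 277.97857 m^2. 1 hectare = 10000 m^2, so 0.01013 hectare = 0.01013 * 10000 = 101.3 m^2. Sum: 277.97857 + 101.3 = 379.27857 m^2. 1 ft^2 = 0.09290304 m^2, so 379.27857 m^2 = 379.27857 / 0.09290304 = 4082.5205 ft^2 ≈ 4083 ft^2 (4 s.f.). Final answer: 4083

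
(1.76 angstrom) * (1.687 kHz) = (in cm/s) 1 angstrom = 1e-10 m, so 1.76 angstrom = 1.76 * 1e-10 = 1.76e-10 m. 1 kHz = 1000 Hz, so 1.687 kHz = 1.687 * 1000 = 1687 Hz. Combine: 1.76e-10 m * 1687 Hz = 2.96912e-07 m/s. 1 cm/s = 0.01 m/s, so 2.96912e-07 m/s = 2.96912e-07 / 0.01 = 2.96912e-05 cm/s ≈ 2.969e-05 cm/s (4 s.f.). Final answer: 2.969e-05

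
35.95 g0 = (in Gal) 1 g0 = 9.80665 m/s^2, so 35.95 g0 = 35.95 * 9.80665 = 352.54907 m/s^2. 1 Gal = 0.01 m/s^2, so 352.54907 m/s^2 = 352.54907 / 0.01 = 35254.907 Gal ≈ 3.525e+04 Gal (4 s.f.). Final answer: 3.525e+04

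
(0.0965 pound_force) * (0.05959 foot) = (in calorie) 0.001863. Check: 1 pound_force = 4.4482216 N, so 0.0965 pound_force = 0.0965 * 4.4482216 = 0.42925339 N. 1 foot = 0.3048 m, so 0.05959 foot = 0.05959 * 0.3048 = 0.018163032 m. Combine: 0.42925339 N * 0.018163032 m = 0.007796543 J. 1 calorie = 4.184 J, so 0.007796543 J = 0.007796543 / 4.184 = 0.0018634185 calorie ≈ 0.001863 calorie (4 s.f.).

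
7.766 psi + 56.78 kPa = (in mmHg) 827.5. Check: 1 psi = 6894.7573 Pa, so 7.766 psi = 7.766 * 6894.7573 = 53544.685 Pa. 1 kPa = 1000 Pa, so 56.78 kPa = 56.78 * 1000 = 56780 Pa. Sum: 53544.685 + 56780 = 110324.69 Pa. 1 mmHg = 133.32237 Pa, so 110324.69 Pa = 110324.69 / 133.32237 = 827.50319 mmHg ≈ 827.5 mmHg (4 s.f.).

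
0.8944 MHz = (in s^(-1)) 1 MHz = 1000000 Hz, so 0.8944 MHz = 0.8944 * 1000000 = 894400 Hz. 894400 Hz = 894400 s^(-1) ≈ 8.944e+05 s^(-1) (4 s.f.). Final answer: 8.944e+05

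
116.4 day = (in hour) 1 day = 86400 s, so 116.4 day = 116.4 * 86400 = 10056960 s. 1 hour = 3600 s, so 10056960 s = 10056960 / 3600 = 2793.6 hour ≈ 2794 hour (4 s.f.). Final answer: 2794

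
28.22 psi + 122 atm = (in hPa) 1 psi = 6894.7573 Pa, so 28.22 psi = 28.22 * 6894.7573 = 194570.05 Pa. 1 atm = 101325 Pa, so 122 atm = 122 * 101325 = 12361650 Pa. Sum: 194570.05 + 12361650 = 12556220 Pa. 1 hPa = 100 Pa, so 12556220 Pa = 12556220 / 100 = 125562.2 hPa ≈ 1.256e+05 hPa (4 s.f.). Final answer: 1.256e+05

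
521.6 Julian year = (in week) 2.722e+04. Check: 1 Julian year = 31557600 s, so 521.6 Julian year = 521.6 * 31557600 = 1.6460444e+10 s. 1 week = 604800 s, so 1.6460444e+10 s = 1.6460444e+10 / 604800 = 27216.343 week ≈ 2.722e+04 week (4 s.f.).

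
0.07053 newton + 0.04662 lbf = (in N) 0.07053 newton = 0.07053 N. 1 lbf = 4.4482216 N, so 0.04662 lbf = 0.04662 * 4.4482216 = 0.20737609 N. Sum: 0.07053 + 0.20737609 = 0.27790609 N. Result: 0.27790609 N ≈ 0.2779 N (4 s.f.). Final answer: 0.2779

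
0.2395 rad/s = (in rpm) 2.287. Check: 1 rpm = 0.10471976 rad/s, so 0.2395 rad/s = 0.2395 / 0.10471976 = 2.2870565 rpm ≈ 2.287 rpm (4 s.f.).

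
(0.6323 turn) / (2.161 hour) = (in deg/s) 1 turn = 6.2831853 rad, so 0.6323 turn = 0.6323 * 6.2831853 = 3.9728581 rad. 1 hour = 3600 s, so 2.161 hour = 2.161 * 3600 = 7779.6 s. Combine: 3.9728581 rad / 7779.6 s = 0.00051067639 rad/s. 1 deg/s = 0.017453293 rad/s, so 0.00051067639 rad/s = 0.00051067639 / 0.017453293 = 0.029259602 deg/s ≈ 0.02926 deg/s (4 s.f.). Final answer: 0.02926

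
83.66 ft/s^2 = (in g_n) 1 ft/s^2 = 0.3048 m/s^2, so 83.66 ft/s^2 = 83.66 * 0.3048 = 25.499568 m/s^2. 1 g_n = 9.80665 m/s^2, so 25.499568 m/s^2 = 25.499568 / 9.80665 = 2.6002323 g_n ≈ 2.6 g_n (4 s.f.). Final answer: 2.6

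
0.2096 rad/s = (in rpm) 2.002. Check: 1 rpm = 0.10471976 rad/s, so 0.2096 rad/s = 0.2096 / 0.10471976 = 2.0015326 rpm ≈ 2.002 rpm (4 s.f.).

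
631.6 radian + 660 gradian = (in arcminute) 631.6 radian = 631.6 rad. 1 gradian = 0.015707963 rad, so 660 gradian = 660 * 0.015707963 = 10.367256 rad. Sum: 631.6 + 10.367256 = 641.96726 rad. 1 arcminute = 0.00029088821 rad, so 641.96726 rad = 641.96726 / 0.00029088821 = 2206920.9 arcminute ≈ 2.207e+06 arcminute (4 s.f.). Final answer: 2.207e+06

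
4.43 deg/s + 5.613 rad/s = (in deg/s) 1 deg/s = 0.017453293 rad/s, so 4.43 deg/s = 4.43 * 0.017453293 = 0.077318086 rad/s. 5.613 rad/s is already in rad/s. Sum: 0.077318086 + 5.613 = 5.6903181 rad/s. 1 deg/s = 0.017453293 rad/s, so 5.6903181 rad/s = 5.6903181 / 0.017453293 = 326.03121 deg/s ≈ 326 deg/s (4 s.f.). Final answer: 326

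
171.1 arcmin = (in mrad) 1 arcmin = 0.00029088821 rad, so 171.1 arcmin = 171.1 * 0.00029088821 = 0.049770973 rad. 1 mrad = 0.001 rad, so 0.049770973 rad = 0.049770973 / 0.001 = 49.770973 mrad ≈ 49.77 mrad (4 s.f.). Final answer: 49.77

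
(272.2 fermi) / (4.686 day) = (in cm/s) 6.723e-17. Check: 1 fermi = 1e-15 m, so 272.2 fermi = 272.2 * 1e-15 = 2.722e-13 m. 1 day = 86400 s, so 4.686 day = 4.686 * 86400 = 404870.4 s. Combine: 2.722e-13 m / 404870.4 s = 6.7231391e-19 m/s. 1 cm/s = 0.01 m/s, so 6.7231391e-19 m/s = 6.7231391e-19 / 0.01 = 6.7231391e-17 cm/s ≈ 6.723e-17 cm/s (4 s.f.).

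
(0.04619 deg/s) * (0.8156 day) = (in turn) 1 deg/s = 0.017453293 rad/s, so 0.04619 deg/s = 0.04619 * 0.017453293 = 0.00080616758 rad/s. 1 day = 86400 s, so 0.8156 day = 0.8156 * 86400 = 70467.84 s. Combine: 0.00080616758 rad/s * 70467.84 s = 56.808888 rad. 1 turn = 6.2831853 rad, so 56.808888 rad = 56.808888 / 6.2831853 = 9.0414154 turn ≈ 9.041 turn (4 s.f.). Final answer: 9.041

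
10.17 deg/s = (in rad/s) 1 deg/s = 0.017453293 rad/s, so 10.17 deg/s = 10.17 * 0.017453293 = 0.17749998 rad/s. Result: 0.17749998 rad/s ≈ 0.1775 rad/s (4 s.f.). Final answer: 0.1775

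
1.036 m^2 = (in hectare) 0.0001036. Check: 1 hectare = 10000 m^2, so 1.036 m^2 = 1.036 / 10000 = 0.0001036 hectare.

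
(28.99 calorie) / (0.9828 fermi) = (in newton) 1.234e+17. Check: 1 calorie = 4.184 J, so 28.99 calorie = 28.99 * 4.184 = 121.29416 J. 1 fermi = 1e-15 m, so 0.9828 fermi = 0.9828 * 1e-15 = 9.828e-16 m. Combine: 121.29416 J / 9.828e-16 m = 1.2341693e+17 N. 1.2341693e+17 N = 1.2341693e+17 newton ≈ 1.234e+17 newton (4 s.f.).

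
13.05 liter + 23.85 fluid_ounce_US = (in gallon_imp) 1 liter = 0.001 m^3, so 13.05 liter = 13.05 * 0.001 = 0.01305 m^3. 1 fluid_ounce_US = 2.957353e-05 m^3, so 23.85 fluid_ounce_US = 23.85 * 2.957353e-05 = 0.00070532868 m^3. Sum: 0.01305 + 0.00070532868 = 0.013755329 m^3. 1 gallon_imp = 0.00454609 m^3, so 0.013755329 m^3 = 0.013755329 / 0.00454609 = 3.0257493 gallon_imp ≈ 3.026 gallon_imp (4 s.f.). Final answer: 3.026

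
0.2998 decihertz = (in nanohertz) 1 decihertz = 0.1 Hz, so 0.2998 decihertz = 0.2998 * 0.1 = 0.02998 Hz. 1 nanohertz = 1e-09 Hz, so 0.02998 Hz = 0.02998 / 1e-09 = 29980000 nanohertz ≈ 2.998e+07 nanohertz (4 s.f.). Final answer: 2.998e+07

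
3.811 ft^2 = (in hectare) 1 ft^2 = 0.09290304 m^2, so 3.811 ft^2 = 3.811 * 0.09290304 = 0.35405349 m^2. 1 hectare = 10000 m^2, so 0.35405349 m^2 = 0.35405349 / 10000 = 3.5405349e-05 hectare ≈ 3.541e-05 hectare (4 s.f.). Final answer: 3.541e-05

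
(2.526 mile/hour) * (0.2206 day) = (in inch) 8.474e+05. Check: 1 mile/hour = 0.44704 m/s, so 2.526 mile/hour = 2.526 * 0.44704 = 1.129223 m/s. 1 day = 86400 s, so 0.2206 day = 0.2206 * 86400 = 19059.84 s. Combine: 1.129223 m/s * 19059.84 s = 21522.81 m. 1 inch = 0.0254 m, so 21522.81 m = 21522.81 / 0.0254 = 847354.74 inch ≈ 8.474e+05 inch (4 s.f.).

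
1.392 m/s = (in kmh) 1 kmh = 0.27777778 m/s, so 1.392 m/s = 1.392 / 0.27777778 = 5.0112 kmh ≈ 5.011 kmh (4 s.f.). Final answer: 5.011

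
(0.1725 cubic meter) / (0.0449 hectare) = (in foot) 0.00126. Check: 0.1725 cubic meter = 0.1725 m^3. 1 hectare = 10000 m^2, so 0.0449 hectare = 0.0449 * 10000 = 449 m^2. Combine: 0.1725 m^3 / 449 m^2 = 0.00038418708 m. 1 foot = 0.3048 m, so 0.00038418708 m = 0.00038418708 / 0.3048 = 0.0012604563 foot ≈ 0.00126 foot (4 s.f.).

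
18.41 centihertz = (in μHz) 1.841e+05. Check: 1 centihertz = 0.01 Hz, so 18.41 centihertz = 18.41 * 0.01 = 0.1841 Hz. 1 μHz = 1e-06 Hz, so 0.1841 Hz = 0.1841 / 1e-06 = 184100 μHz ≈ 1.841e+05 μHz (4 s.f.).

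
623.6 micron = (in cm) 0.06236. Check: 1 micron = 1e-06 m, so 623.6 micron = 623.6 * 1e-06 = 0.0006236 m. 1 cm = 0.01 m, so 0.0006236 m = 0.0006236 / 0.01 = 0.06236 cm.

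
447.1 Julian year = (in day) 1.633e+05. Check: 1 Julian year = 31557600 s, so 447.1 Julian year = 447.1 * 31557600 = 1.4109403e+10 s. 1 day = 86400 s, so 1.4109403e+10 s = 1.4109403e+10 / 86400 = 163303.27 day ≈ 1.633e+05 day (4 s.f.).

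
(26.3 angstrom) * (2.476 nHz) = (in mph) 1.457e-17. Check: 1 angstrom = 1e-10 m, so 26.3 angstrom = 26.3 * 1e-10 = 2.63e-09 m. 1 nHz = 1e-09 Hz, so 2.476 nHz = 2.476 * 1e-09 = 2.476e-09 Hz. Combine: 2.63e-09 m * 2.476e-09 Hz = 6.51188e-18 m/s. 1 mph = 0.44704 m/s, so 6.51188e-18 m/s = 6.51188e-18 / 0.44704 = 1.4566661e-17 mph ≈ 1.457e-17 mph (4 s.f.).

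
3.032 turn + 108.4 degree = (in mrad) 2.094e+04. Check: 1 turn = 6.2831853 rad, so 3.032 turn = 3.032 * 6.2831853 = 19.050618 rad. 1 degree = 0.017453293 rad, so 108.4 degree = 108.4 * 0.017453293 = 1.8919369 rad. Sum: 19.050618 + 1.8919369 = 20.942555 rad. 1 mrad = 0.001 rad, so 20.942555 rad = 20.942555 / 0.001 = 20942.555 mrad ≈ 2.094e+04 mrad (4 s.f.).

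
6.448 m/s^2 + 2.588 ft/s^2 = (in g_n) 0.738. Check: 6.448 m/s^2 is already in m/s^2. 1 ft/s^2 = 0.3048 m/s^2, so 2.588 ft/s^2 = 2.588 * 0.3048 = 0.7888224 m/s^2. Sum: 6.448 + 0.7888224 = 7.2368224 m/s^2. 1 g_n = 9.80665 m/s^2, so 7.2368224 m/s^2 = 7.2368224 / 9.80665 = 0.73795051 g_n ≈ 0.738 g_n (4 s.f.).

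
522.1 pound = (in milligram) 1 pound = 0.45359237 kg, so 522.1 pound = 522.1 * 0.45359237 = 236.82058 kg. 1 milligram = 1e-06 kg, so 236.82058 kg = 236.82058 / 1e-06 = 2.3682058e+08 milligram ≈ 2.368e+08 milligram (4 s.f.). Final answer: 2.368e+08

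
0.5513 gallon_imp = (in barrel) 0.01576. Check: 1 gallon_imp = 0.00454609 m^3, so 0.5513 gallon_imp = 0.5513 * 0.00454609 = 0.0025062594 m^3. 1 barrel = 0.15898729 m^3, so 0.0025062594 m^3 = 0.0025062594 / 0.15898729 = 0.015763897 barrel ≈ 0.01576 barrel (4 s.f.).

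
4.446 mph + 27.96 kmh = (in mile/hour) 21.82. Check: 1 mph = 0.44704 m/s, so 4.446 mph = 4.446 * 0.44704 = 1.9875398 m/s. 1 kmh = 0.27777778 m/s, so 27.96 kmh = 27.96 * 0.27777778 = 7.7666667 m/s. Sum: 1.9875398 + 7.7666667 = 9.7542065 m/s. 1 mile/hour = 0.44704 m/s, so 9.7542065 m/s = 9.7542065 / 0.44704 = 21.819539 mile/hour ≈ 21.82 mile/hour (4 s.f.).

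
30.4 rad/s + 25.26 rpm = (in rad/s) 30.4 rad/s is already in rad/s. 1 rpm = 0.10471976 rad/s, so 25.26 rpm = 25.26 * 0.10471976 = 2.645221 rad/s. Sum: 30.4 + 2.645221 = 33.045221 rad/s. Result: 33.045221 rad/s ≈ 33.05 rad/s (4 s.f.). Final answer: 33.05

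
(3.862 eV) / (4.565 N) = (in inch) 1 eV = 1.6021766e-19 J, so 3.862 eV = 3.862 * 1.6021766e-19 = 6.1876062e-19 J. 4.565 N is already in N. Combine: 6.1876062e-19 J / 4.565 N = 1.3554449e-19 m. 1 inch = 0.0254 m, so 1.3554449e-19 m = 1.3554449e-19 / 0.0254 = 5.3363974e-18 inch ≈ 5.336e-18 inch (4 s.f.). Final answer: 5.336e-18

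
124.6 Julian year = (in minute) 1 Julian year = 31557600 s, so 124.6 Julian year = 124.6 * 31557600 = 3.932077e+09 s. 1 minute = 60 s, so 3.932077e+09 s = 3.932077e+09 / 60 = 65534616 minute ≈ 6.553e+07 minute (4 s.f.). Final answer: 6.553e+07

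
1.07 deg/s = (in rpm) 0.1783. Check: 1 deg/s = 0.017453293 rad/s, so 1.07 deg/s = 1.07 * 0.017453293 = 0.018675023 rad/s. 1 rpm = 0.10471976 rad/s, so 0.018675023 rad/s = 0.018675023 / 0.10471976 = 0.17833333 rpm ≈ 0.1783 rpm (4 s.f.).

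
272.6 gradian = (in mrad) 4282. Check: 1 gradian = 0.015707963 rad, so 272.6 gradian = 272.6 * 0.015707963 = 4.2819908 rad. 1 mrad = 0.001 rad, so 4.2819908 rad = 4.2819908 / 0.001 = 4281.9908 mrad ≈ 4282 mrad (4 s.f.).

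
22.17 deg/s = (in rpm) 1 deg/s = 0.017453293 rad/s, so 22.17 deg/s = 22.17 * 0.017453293 = 0.3869395 rad/s. 1 rpm = 0.10471976 rad/s, so 0.3869395 rad/s = 0.3869395 / 0.10471976 = 3.695 rpm. Final answer: 3.695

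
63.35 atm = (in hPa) 6.419e+04. Check: 1 atm = 101325 Pa, so 63.35 atm = 63.35 * 101325 = 6418938.8 Pa. 1 hPa = 100 Pa, so 6418938.8 Pa = 6418938.8 / 100 = 64189.387 hPa ≈ 6.419e+04 hPa (4 s.f.).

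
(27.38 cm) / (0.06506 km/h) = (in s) 1 cm = 0.01 m, so 27.38 cm = 27.38 * 0.01 = 0.2738 m. 1 km/h = 0.27777778 m/s, so 0.06506 km/h = 0.06506 * 0.27777778 = 0.018072222 m/s. Combine: 0.2738 m / 0.018072222 m/s = 15.150323 s. Result: 15.150323 s ≈ 15.15 s (4 s.f.). Final answer: 15.15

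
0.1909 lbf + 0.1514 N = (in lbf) 0.2249. Check: 1 lbf = 4.4482216 N, so 0.1909 lbf = 0.1909 * 4.4482216 = 0.84916551 N. 0.1514 N is already in N. Sum: 0.84916551 + 0.1514 = 1.0005655 N. 1 lbf = 4.4482216 N, so 1.0005655 N = 1.0005655 / 4.4482216 = 0.22493607 lbf ≈ 0.2249 lbf (4 s.f.).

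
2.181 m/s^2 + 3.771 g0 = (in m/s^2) 39.16. Check: 2.181 m/s^2 is already in m/s^2. 1 g0 = 9.80665 m/s^2, so 3.771 g0 = 3.771 * 9.80665 = 36.980877 m/s^2. Sum: 2.181 + 36.980877 = 39.161877 m/s^2. Result: 39.161877 m/s^2 ≈ 39.16 m/s^2 (4 s.f.).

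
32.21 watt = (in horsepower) 32.21 watt = 32.21 W. 1 horsepower = 745.69987 W, so 32.21 W = 32.21 / 745.69987 = 0.043194322 horsepower ≈ 0.04319 horsepower (4 s.f.). Final answer: 0.04319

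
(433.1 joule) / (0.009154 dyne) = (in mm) 433.1 joule = 433.1 J. 1 dyne = 1e-05 N, so 0.009154 dyne = 0.009154 * 1e-05 = 9.154e-08 N. Combine: 433.1 J / 9.154e-08 N = 4.731265e+09 m. 1 mm = 0.001 m, so 4.731265e+09 m = 4.731265e+09 / 0.001 = 4.731265e+12 mm ≈ 4.731e+12 mm (4 s.f.). Final answer: 4.731e+12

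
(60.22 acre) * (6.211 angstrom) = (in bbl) 0.000952. Check: 1 acre = 4046.8564 m^2, so 60.22 acre = 60.22 * 4046.8564 = 243701.69 m^2. 1 angstrom = 1e-10 m, so 6.211 angstrom = 6.211 * 1e-10 = 6.211e-10 m. Combine: 243701.69 m^2 * 6.211e-10 m = 0.00015136312 m^3. 1 bbl = 0.15898729 m^3, so 0.00015136312 m^3 = 0.00015136312 / 0.15898729 = 0.00095204539 bbl ≈ 0.000952 bbl (4 s.f.).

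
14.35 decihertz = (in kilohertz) 0.001435. Check: 1 decihertz = 0.1 Hz, so 14.35 decihertz = 14.35 * 0.1 = 1.435 Hz. 1 kilohertz = 1000 Hz, so 1.435 Hz = 1.435 / 1000 = 0.001435 kilohertz.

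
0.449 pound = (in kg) 0.2037. Check: 1 pound = 0.45359237 kg, so 0.449 pound = 0.449 * 0.45359237 = 0.20366297 kg. Result: 0.20366297 kg ≈ 0.2037 kg (4 s.f.).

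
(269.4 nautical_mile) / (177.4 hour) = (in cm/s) 78.12. Check: 1 nautical_mile = 1852 m, so 269.4 nautical_mile = 269.4 * 1852 = 498928.8 m. 1 hour = 3600 s, so 177.4 hour = 177.4 * 3600 = 638640 s. Combine: 498928.8 m / 638640 s = 0.78123638 m/s. 1 cm/s = 0.01 m/s, so 0.78123638 m/s = 0.78123638 / 0.01 = 78.123638 cm/s ≈ 78.12 cm/s (4 s.f.).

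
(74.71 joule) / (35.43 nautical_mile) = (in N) 74.71 joule = 74.71 J. 1 nautical_mile = 1852 m, so 35.43 nautical_mile = 35.43 * 1852 = 65616.36 m. Combine: 74.71 J / 65616.36 m = 0.001138588 N. Result: 0.001138588 N ≈ 0.001139 N (4 s.f.). Final answer: 0.001139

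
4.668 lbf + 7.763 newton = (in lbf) 1 lbf = 4.4482216 N, so 4.668 lbf = 4.668 * 4.4482216 = 20.764299 N. 7.763 newton = 7.763 N. Sum: 20.764299 + 7.763 = 28.527299 N. 1 lbf = 4.4482216 N, so 28.527299 N = 28.527299 / 4.4482216 = 6.4131918 lbf ≈ 6.413 lbf (4 s.f.). Final answer: 6.413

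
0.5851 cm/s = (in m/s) 0.005851. Check: 1 cm/s = 0.01 m/s, so 0.5851 cm/s = 0.5851 * 0.01 = 0.005851 m/s. Result: 0.005851 m/s.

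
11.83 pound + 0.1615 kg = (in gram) 5527. Check: 1 pound = 0.45359237 kg, so 11.83 pound = 11.83 * 0.45359237 = 5.3659977 kg. 0.1615 kg is already in kg. Sum: 5.3659977 + 0.1615 = 5.5274977 kg. 1 gram = 0.001 kg, so 5.5274977 kg = 5.5274977 / 0.001 = 5527.4977 gram ≈ 5527 gram (4 s.f.).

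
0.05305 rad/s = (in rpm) 0.5066. Check: 1 rpm = 0.10471976 rad/s, so 0.05305 rad/s = 0.05305 / 0.10471976 = 0.50659018 rpm ≈ 0.5066 rpm (4 s.f.).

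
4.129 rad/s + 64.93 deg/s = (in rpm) 4.129 rad/s is already in rad/s. 1 deg/s = 0.017453293 rad/s, so 64.93 deg/s = 64.93 * 0.017453293 = 1.1332423 rad/s. Sum: 4.129 + 1.1332423 = 5.2622423 rad/s. 1 rpm = 0.10471976 rad/s, so 5.2622423 rad/s = 5.2622423 / 0.10471976 = 50.250712 rpm ≈ 50.25 rpm (4 s.f.). Final answer: 50.25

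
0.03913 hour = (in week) 0.0002329. Check: 1 hour = 3600 s, so 0.03913 hour = 0.03913 * 3600 = 140.868 s. 1 week = 604800 s, so 140.868 s = 140.868 / 604800 = 0.00023291667 week ≈ 0.0002329 week (4 s.f.).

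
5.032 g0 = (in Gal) 1 g0 = 9.80665 m/s^2, so 5.032 g0 = 5.032 * 9.80665 = 49.347063 m/s^2. 1 Gal = 0.01 m/s^2, so 49.347063 m/s^2 = 49.347063 / 0.01 = 4934.7063 Gal ≈ 4935 Gal (4 s.f.). Final answer: 4935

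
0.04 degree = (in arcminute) 2.4. Check: 1 degree = 0.017453293 rad, so 0.04 degree = 0.04 * 0.017453293 = 0.0006981317 rad. 1 arcminute = 0.00029088821 rad, so 0.0006981317 rad = 0.0006981317 / 0.00029088821 = 2.4 arcminute.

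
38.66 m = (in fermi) 3.866e+16. Check: 1 fermi = 1e-15 m, so 38.66 m = 38.66 / 1e-15 = 3.866e+16 fermi.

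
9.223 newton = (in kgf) 9.223 newton = 9.223 N. 1 kgf = 9.80665 N, so 9.223 N = 9.223 / 9.80665 = 0.94048426 kgf ≈ 0.9405 kgf (4 s.f.). Final answer: 0.9405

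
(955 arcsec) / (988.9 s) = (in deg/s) 0.0002683. Check: 1 arcsec = 4.8481368e-06 rad, so 955 arcsec = 955 * 4.8481368e-06 = 0.0046299707 rad. 988.9 s is already in s. Combine: 0.0046299707 rad / 988.9 s = 4.6819402e-06 rad/s. 1 deg/s = 0.017453293 rad/s, so 4.6819402e-06 rad/s = 4.6819402e-06 / 0.017453293 = 0.00026825541 deg/s ≈ 0.0002683 deg/s (4 s.f.).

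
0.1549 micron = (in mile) 9.625e-11. Check: 1 micron = 1e-06 m, so 0.1549 micron = 0.1549 * 1e-06 = 1.549e-07 m. 1 mile = 1609.344 m, so 1.549e-07 m = 1.549e-07 / 1609.344 = 9.6250398e-11 mile ≈ 9.625e-11 mile (4 s.f.).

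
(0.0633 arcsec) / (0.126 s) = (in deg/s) 0.0001396. Check: 1 arcsec = 4.8481368e-06 rad, so 0.0633 arcsec = 0.0633 * 4.8481368e-06 = 3.0688706e-07 rad. 0.126 s is already in s. Combine: 3.0688706e-07 rad / 0.126 s = 2.4356116e-06 rad/s. 1 deg/s = 0.017453293 rad/s, so 2.4356116e-06 rad/s = 2.4356116e-06 / 0.017453293 = 0.00013955026 deg/s ≈ 0.0001396 deg/s (4 s.f.).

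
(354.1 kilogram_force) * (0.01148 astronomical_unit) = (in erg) 5.964e+19. Check: 1 kilogram_force = 9.80665 N, so 354.1 kilogram_force = 354.1 * 9.80665 = 3472.5348 N. 1 astronomical_unit = 1.4959787e+11 m, so 0.01148 astronomical_unit = 0.01148 * 1.4959787e+11 = 1.7173836e+09 m. Combine: 3472.5348 N * 1.7173836e+09 m = 5.9636741e+12 J. 1 erg = 1e-07 J, so 5.9636741e+12 J = 5.9636741e+12 / 1e-07 = 5.9636741e+19 erg ≈ 5.964e+19 erg (4 s.f.).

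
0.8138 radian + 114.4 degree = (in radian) 0.8138 radian = 0.8138 rad. 1 degree = 0.017453293 rad, so 114.4 degree = 114.4 * 0.017453293 = 1.9966567 rad. Sum: 0.8138 + 1.9966567 = 2.8104567 rad. 2.8104567 rad = 2.8104567 radian ≈ 2.81 radian (4 s.f.). Final answer: 2.81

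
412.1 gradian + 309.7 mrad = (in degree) 388.6. Check: 1 gradian = 0.015707963 rad, so 412.1 gradian = 412.1 * 0.015707963 = 6.4732517 rad. 1 mrad = 0.001 rad, so 309.7 mrad = 309.7 * 0.001 = 0.3097 rad. Sum: 6.4732517 + 0.3097 = 6.7829517 rad. 1 degree = 0.017453293 rad, so 6.7829517 rad = 6.7829517 / 0.017453293 = 388.6345 degree ≈ 388.6 degree (4 s.f.).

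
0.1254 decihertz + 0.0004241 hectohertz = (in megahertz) 1 decihertz = 0.1 Hz, so 0.1254 decihertz = 0.1254 * 0.1 = 0.01254 Hz. 1 hectohertz = 100 Hz, so 0.0004241 hectohertz = 0.0004241 * 100 = 0.04241 Hz. Sum: 0.01254 + 0.04241 = 0.05495 Hz. 1 megahertz = 1000000 Hz, so 0.05495 Hz = 0.05495 / 1000000 = 5.495e-08 megahertz. Final answer: 5.495e-08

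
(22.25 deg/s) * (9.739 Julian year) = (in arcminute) 4.103e+11. Check: 1 deg/s = 0.017453293 rad/s, so 22.25 deg/s = 22.25 * 0.017453293 = 0.38833576 rad/s. 1 Julian year = 31557600 s, so 9.739 Julian year = 9.739 * 31557600 = 3.0733947e+08 s. Combine: 0.38833576 rad/s * 3.0733947e+08 s = 1.193509e+08 rad. 1 arcminute = 0.00029088821 rad, so 1.193509e+08 rad = 1.193509e+08 / 0.00029088821 = 4.1029819e+11 arcminute ≈ 4.103e+11 arcminute (4 s.f.).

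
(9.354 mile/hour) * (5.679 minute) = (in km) 1 mile/hour = 0.44704 m/s, so 9.354 mile/hour = 9.354 * 0.44704 = 4.1816122 m/s. 1 minute = 60 s, so 5.679 minute = 5.679 * 60 = 340.74 s. Combine: 4.1816122 m/s * 340.74 s = 1424.8425 m. 1 km = 1000 m, so 1424.8425 m = 1424.8425 / 1000 = 1.4248425 km ≈ 1.425 km (4 s.f.). Final answer: 1.425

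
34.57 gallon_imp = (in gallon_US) 1 gallon_imp = 0.00454609 m^3, so 34.57 gallon_imp = 34.57 * 0.00454609 = 0.15715833 m^3. 1 gallon_US = 0.0037854118 m^3, so 0.15715833 m^3 = 0.15715833 / 0.0037854118 = 41.516839 gallon_US ≈ 41.52 gallon_US (4 s.f.). Final answer: 41.52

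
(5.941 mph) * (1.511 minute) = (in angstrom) 1 mph = 0.44704 m/s, so 5.941 mph = 5.941 * 0.44704 = 2.6558646 m/s. 1 minute = 60 s, so 1.511 minute = 1.511 * 60 = 90.66 s. Combine: 2.6558646 m/s * 90.66 s = 240.78069 m. 1 angstrom = 1e-10 m, so 240.78069 m = 240.78069 / 1e-10 = 2.4078069e+12 angstrom ≈ 2.408e+12 angstrom (4 s.f.). Final answer: 2.408e+12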